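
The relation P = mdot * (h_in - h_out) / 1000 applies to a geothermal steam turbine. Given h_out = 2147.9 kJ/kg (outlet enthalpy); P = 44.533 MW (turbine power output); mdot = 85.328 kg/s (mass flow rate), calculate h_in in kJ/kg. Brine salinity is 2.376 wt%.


h_in = h_out + P * 1000 / mdot
h_in = 2147.9 + 44.533 * 1000 / 85.328
h_in = 2669.8 kJ/kg


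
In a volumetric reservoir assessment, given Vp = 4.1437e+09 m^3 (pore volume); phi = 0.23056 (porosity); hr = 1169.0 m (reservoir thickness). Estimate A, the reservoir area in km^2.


A = Vp / (1e6 * hr * phi)
A = 4.1437e+09 / (1e6 * 1169.0 * 0.23056)
A = 15.374 km^2


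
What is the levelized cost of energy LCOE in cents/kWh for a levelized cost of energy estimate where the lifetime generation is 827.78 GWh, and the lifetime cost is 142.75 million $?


LCOE = C_tot / E_tot * 100
LCOE = 142.75 / 827.78 * 100
LCOE = 17.245 cents/kWh


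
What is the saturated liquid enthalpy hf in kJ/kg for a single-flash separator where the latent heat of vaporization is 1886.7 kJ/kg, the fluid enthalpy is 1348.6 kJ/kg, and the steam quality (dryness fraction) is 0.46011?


hf = h - x * hfg
hf = 1348.6 - 0.46011 * 1886.7
hf = 480.51 kJ/kg


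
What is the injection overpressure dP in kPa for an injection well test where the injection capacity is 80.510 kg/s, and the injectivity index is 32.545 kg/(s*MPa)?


dP = mdot * 1000 / II
dP = 80.510 * 1000 / 32.545
dP = 2473.8 kPa


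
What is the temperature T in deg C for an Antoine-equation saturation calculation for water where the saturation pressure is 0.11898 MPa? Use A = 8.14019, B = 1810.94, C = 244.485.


T = B / (A - log10(P_sat * 760 / 0.101325)) - C
T = 1810.94 / (8.14019 - log10(0.11898 * 760 / 0.101325)) - 244.485
T = 104.47 deg C


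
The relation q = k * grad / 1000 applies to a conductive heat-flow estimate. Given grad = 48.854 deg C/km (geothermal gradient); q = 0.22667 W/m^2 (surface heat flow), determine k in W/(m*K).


k = q * 1000 / grad
k = 0.22667 * 1000 / 48.854
k = 4.6397 W/(m*K)


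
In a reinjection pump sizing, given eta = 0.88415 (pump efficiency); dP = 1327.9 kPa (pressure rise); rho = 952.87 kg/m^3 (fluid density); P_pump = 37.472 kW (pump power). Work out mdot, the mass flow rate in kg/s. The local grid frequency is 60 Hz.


mdot = P_pump * rho * eta / dP
mdot = 37.472 * 952.87 * 0.88415 / 1327.9
mdot = 23.774 kg/s


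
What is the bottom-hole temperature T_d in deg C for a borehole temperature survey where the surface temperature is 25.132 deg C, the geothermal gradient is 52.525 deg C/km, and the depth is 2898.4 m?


T_d = T_surf + grad * d / 1000
T_d = 25.132 + 52.525 * 2898.4 / 1000
T_d = 177.37 deg C


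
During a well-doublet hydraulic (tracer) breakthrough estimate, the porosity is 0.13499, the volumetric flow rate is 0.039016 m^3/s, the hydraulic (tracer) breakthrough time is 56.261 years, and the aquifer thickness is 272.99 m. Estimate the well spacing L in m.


L = sqrt(t_bt*365.25*86400*3*Qv / (pi*hr*phi))
L = sqrt(56.261*365.25*86400*3*0.039016 / (pi*272.99*0.13499))
L = 1339.8 m


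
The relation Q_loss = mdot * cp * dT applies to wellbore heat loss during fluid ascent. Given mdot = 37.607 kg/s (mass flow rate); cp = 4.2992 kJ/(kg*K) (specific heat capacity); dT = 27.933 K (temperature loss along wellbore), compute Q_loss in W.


Q_loss = mdot * cp * dT
Q_loss = 37.607 * 4.2992 * 27.933
Q_loss = 4516.208 kW
Convert: 4516.208 kW * 1000.0 = 4.5162e+06 W
Q_loss = 4.5162e+06 W


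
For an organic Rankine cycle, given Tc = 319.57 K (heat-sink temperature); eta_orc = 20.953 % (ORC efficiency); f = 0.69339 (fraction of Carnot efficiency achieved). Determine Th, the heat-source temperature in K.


Th = Tc / (1 - (eta_orc/100)/f)
Th = 319.57 / (1 - (20.953/100)/0.69339)
Th = 457.96 K


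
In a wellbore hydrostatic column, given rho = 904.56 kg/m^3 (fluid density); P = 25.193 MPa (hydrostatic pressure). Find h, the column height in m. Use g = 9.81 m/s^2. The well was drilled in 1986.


h = P * 1e6 / (g * rho)
h = 25.193 * 1e6 / (9.81 * 904.56)
h = 2839.1 m


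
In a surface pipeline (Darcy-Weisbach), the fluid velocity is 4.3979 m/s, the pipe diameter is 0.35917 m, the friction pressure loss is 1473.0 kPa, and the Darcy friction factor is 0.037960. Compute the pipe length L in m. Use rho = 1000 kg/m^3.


L = dP*1000*D / (f*rho*vel^2/2)
L = 1473.0*1000*0.35917 / (0.037960*1000*4.3979^2/2)
L = 1441.2 m


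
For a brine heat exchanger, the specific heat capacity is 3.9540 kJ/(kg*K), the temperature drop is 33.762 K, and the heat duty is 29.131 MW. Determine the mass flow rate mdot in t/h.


mdot = Q * 1000 / (cp * dT)
mdot = 29.131 * 1000 / (3.9540 * 33.762)
mdot = 218.2180 kg/s
Convert: 218.2180 kg/s * 3.6 = 785.58 t/h
mdot = 785.58 t/h


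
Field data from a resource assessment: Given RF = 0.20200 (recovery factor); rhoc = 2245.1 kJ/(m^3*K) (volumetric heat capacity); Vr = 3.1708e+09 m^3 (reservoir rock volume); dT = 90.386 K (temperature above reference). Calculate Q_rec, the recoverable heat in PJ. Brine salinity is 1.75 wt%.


Step 1: Q_s = Vr*rhoc*dT/1e12 = 3.1708e+09*2245.1*90.386/1e12 = 643.4365 PJ
Step 2: Q_rec = Q_s * RF = 643.4365 * 0.202 = 129.97 PJ
Q_rec = 129.97 PJ


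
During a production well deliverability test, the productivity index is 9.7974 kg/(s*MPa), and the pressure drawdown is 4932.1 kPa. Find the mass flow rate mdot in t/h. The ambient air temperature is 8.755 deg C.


mdot = PI * dP / 1000
mdot = 9.7974 * 4932.1 / 1000
mdot = 48.32176 kg/s
Convert: 48.32176 kg/s * 3.6 = 173.96 t/h
mdot = 173.96 t/h


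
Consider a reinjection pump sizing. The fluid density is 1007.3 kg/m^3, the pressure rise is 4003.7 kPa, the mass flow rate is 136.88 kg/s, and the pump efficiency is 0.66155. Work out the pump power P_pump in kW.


P_pump = mdot * dP / (rho * eta)
P_pump = 136.88 * 4003.7 / (1007.3 * 0.66155)
P_pump = 822.39 kW


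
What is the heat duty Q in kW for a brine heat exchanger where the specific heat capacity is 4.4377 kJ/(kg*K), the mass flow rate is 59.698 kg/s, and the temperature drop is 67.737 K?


Q = mdot * cp * dT / 1000
Q = 59.698 * 4.4377 * 67.737 / 1000
Q = 17.94501 MW
Convert: 17.94501 MW * 1000.0 = 17945 kW
Q = 17945 kW


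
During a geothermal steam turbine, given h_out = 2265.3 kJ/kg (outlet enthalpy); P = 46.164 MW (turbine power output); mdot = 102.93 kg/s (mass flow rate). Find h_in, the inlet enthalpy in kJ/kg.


h_in = h_out + P * 1000 / mdot
h_in = 2265.3 + 46.164 * 1000 / 102.93
h_in = 2713.8 kJ/kg


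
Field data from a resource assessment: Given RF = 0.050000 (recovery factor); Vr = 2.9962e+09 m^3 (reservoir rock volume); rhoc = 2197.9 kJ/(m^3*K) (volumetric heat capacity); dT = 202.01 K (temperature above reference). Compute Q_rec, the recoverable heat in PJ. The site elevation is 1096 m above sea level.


Step 1: Q_s = Vr*rhoc*dT/1e12 = 2.9962e+09*2197.9*202.01/1e12 = 1330.306 PJ
Step 2: Q_rec = Q_s * RF = 1330.306 * 0.05 = 66.515 PJ
Q_rec = 66.515 PJ


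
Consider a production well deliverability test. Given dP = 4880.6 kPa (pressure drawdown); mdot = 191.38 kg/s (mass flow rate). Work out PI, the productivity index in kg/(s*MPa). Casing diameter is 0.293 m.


PI = mdot * 1000 / dP
PI = 191.38 * 1000 / 4880.6
PI = 39.212 kg/(s*MPa)


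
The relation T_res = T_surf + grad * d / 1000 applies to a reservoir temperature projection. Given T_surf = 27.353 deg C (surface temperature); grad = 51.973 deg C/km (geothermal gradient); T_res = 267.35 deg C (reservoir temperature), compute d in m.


d = (T_res - T_surf) / grad * 1000
d = (267.35 - 27.353) / 51.973 * 1000
d = 4617.7 m


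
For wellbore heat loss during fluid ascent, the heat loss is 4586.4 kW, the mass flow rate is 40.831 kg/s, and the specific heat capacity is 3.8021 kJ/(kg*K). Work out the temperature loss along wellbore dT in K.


dT = Q_loss / (mdot * cp)
dT = 4586.4 / (40.831 * 3.8021)
dT = 29.543 K


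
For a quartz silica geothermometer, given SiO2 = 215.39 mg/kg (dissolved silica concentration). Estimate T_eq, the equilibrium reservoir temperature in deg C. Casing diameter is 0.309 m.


T_eq = 1309 / (5.19 - log10(SiO2)) - 273.15
T_eq = 1309 / (5.19 - log10(215.39)) - 273.15
T_eq = 185.06 deg C


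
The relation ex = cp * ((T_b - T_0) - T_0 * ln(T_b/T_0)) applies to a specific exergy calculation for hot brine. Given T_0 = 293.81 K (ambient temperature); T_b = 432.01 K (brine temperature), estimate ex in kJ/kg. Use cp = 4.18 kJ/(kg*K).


ex = cp * ((T_b - T_0) - T_0 * ln(T_b/T_0))
ex = 4.18 * ((432.01 - 293.81) - 293.81 * ln(432.01/293.81))
ex = 104.21 kJ/kg


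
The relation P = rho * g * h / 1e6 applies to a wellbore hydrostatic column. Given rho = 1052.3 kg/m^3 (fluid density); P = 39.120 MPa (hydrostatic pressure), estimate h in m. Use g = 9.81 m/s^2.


h = P * 1e6 / (g * rho)
h = 39.120 * 1e6 / (9.81 * 1052.3)
h = 3789.6 m


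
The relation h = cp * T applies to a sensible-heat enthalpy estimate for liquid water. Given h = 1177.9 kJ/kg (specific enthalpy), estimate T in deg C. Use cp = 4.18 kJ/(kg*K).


T = h / cp
T = 1177.9 / 4.18
T = 281.79 deg C


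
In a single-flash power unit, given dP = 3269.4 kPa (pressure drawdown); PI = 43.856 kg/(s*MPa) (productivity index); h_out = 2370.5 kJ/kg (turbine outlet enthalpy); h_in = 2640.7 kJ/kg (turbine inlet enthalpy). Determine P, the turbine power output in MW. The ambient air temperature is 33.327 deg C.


Step 1: mdot = PI * dP / 1000 = 43.856 * 3269.4 / 1000 = 143.3828 kg/s
Step 2: P = mdot*(h_in - h_out)/1000 = 143.3828*(2640.7 - 2370.5)/1000 = 38.742 MW
P = 38.742 MW


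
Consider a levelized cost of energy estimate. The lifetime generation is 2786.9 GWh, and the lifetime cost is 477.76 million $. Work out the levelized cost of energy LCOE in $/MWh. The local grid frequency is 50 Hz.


LCOE = C_tot / E_tot * 100
LCOE = 477.76 / 2786.9 * 100
LCOE = 17.14306 cents/kWh
Convert: 17.14306 cents/kWh * 10.0 = 171.43 $/MWh
LCOE = 171.43 $/MWh


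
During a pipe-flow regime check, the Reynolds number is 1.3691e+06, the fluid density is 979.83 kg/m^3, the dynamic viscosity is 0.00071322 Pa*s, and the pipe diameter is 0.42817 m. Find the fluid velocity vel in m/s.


vel = Re * mu / (rho * D)
vel = 1.3691e+06 * 0.00071322 / (979.83 * 0.42817)
vel = 2.3275 m/s


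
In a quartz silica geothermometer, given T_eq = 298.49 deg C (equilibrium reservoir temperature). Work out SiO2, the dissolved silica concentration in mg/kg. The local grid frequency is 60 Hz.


SiO2 = 10^(5.19 - 1309/(T_eq + 273.15))
SiO2 = 10^(5.19 - 1309/(298.49 + 273.15))
SiO2 = 794.51 mg/kg


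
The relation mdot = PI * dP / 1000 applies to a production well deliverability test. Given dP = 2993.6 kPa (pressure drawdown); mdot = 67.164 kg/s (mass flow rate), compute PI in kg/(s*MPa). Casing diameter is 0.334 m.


PI = mdot * 1000 / dP
PI = 67.164 * 1000 / 2993.6
PI = 22.436 kg/(s*MPa)


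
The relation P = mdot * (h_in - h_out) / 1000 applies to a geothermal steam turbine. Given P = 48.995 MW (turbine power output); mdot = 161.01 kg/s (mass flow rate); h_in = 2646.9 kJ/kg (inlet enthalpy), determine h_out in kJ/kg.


h_out = h_in - P * 1000 / mdot
h_out = 2646.9 - 48.995 * 1000 / 161.01
h_out = 2342.6 kJ/kg


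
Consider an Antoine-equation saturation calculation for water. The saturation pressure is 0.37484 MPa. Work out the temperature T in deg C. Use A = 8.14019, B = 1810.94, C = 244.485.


T = B / (A - log10(P_sat * 760 / 0.101325)) - C
T = 1810.94 / (8.14019 - log10(0.37484 * 760 / 0.101325)) - 244.485
T = 141.54 deg C


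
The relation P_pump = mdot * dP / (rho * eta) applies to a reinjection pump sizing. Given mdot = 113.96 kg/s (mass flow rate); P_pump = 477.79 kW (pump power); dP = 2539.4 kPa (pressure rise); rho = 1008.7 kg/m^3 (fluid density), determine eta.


eta = mdot * dP / (rho * P_pump)
eta = 113.96 * 2539.4 / (1008.7 * 477.79)
eta = 0.60046


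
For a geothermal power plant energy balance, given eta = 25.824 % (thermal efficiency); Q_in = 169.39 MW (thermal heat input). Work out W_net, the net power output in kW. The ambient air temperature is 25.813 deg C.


W_net = eta / 100 * Q_in
W_net = 25.824 / 100 * 169.39
W_net = 43.74327 MW
Convert: 43.74327 MW * 1000.0 = 43743 kW
W_net = 43743 kW


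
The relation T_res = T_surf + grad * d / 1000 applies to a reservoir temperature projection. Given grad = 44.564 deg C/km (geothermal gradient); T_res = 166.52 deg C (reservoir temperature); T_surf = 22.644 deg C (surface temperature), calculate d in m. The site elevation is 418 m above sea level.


d = (T_res - T_surf) / grad * 1000
d = (166.52 - 22.644) / 44.564 * 1000
d = 3228.5 m


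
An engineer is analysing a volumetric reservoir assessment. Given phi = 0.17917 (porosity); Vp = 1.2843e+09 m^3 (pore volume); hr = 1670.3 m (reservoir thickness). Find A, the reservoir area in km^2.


A = Vp / (1e6 * hr * phi)
A = 1.2843e+09 / (1e6 * 1670.3 * 0.17917)
A = 4.2915 km^2


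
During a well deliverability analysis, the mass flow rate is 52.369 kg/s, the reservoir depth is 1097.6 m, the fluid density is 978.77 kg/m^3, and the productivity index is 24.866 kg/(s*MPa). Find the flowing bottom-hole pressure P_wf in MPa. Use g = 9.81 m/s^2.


Step 1: P_i = rho*g*h/1e6 = 978.77*9.81*1097.6/1e6 = 10.53886 MPa
Step 2: P_wf = P_i - mdot/PI = 10.53886 - 52.369/24.866 = 8.4328 MPa
P_wf = 8.4328 MPa


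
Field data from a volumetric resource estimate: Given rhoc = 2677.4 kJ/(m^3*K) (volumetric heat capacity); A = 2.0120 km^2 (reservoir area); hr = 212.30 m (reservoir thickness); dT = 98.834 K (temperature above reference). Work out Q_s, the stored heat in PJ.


Step 1: Vr = A*1e6*hr = 2.012*1e6*212.3 = 4.271476e+08 m^3
Step 2: Q_s = Vr*rhoc*dT/1e12 = 4.271476e+08*2677.4*98.834/1e12 = 113.03 PJ
Q_s = 113.03 PJ


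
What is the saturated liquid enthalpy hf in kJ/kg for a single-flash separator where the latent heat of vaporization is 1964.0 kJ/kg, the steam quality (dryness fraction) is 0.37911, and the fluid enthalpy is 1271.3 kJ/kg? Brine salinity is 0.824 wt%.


hf = h - x * hfg
hf = 1271.3 - 0.37911 * 1964.0
hf = 526.73 kJ/kg


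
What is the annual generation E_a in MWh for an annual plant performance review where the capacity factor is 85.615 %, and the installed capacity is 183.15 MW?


E_a = CF / 100 * cap * 8760
E_a = 85.615 / 100 * 183.15 * 8760
E_a = 1.3736e+06 MWh


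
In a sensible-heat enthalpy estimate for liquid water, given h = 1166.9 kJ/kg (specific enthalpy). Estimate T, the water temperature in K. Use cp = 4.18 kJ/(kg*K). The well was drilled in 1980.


T = h / cp
T = 1166.9 / 4.18
T = 279.1627 deg C
Convert to K: 279.1627 + 273.15 = 552.31 K
T = 552.31 K


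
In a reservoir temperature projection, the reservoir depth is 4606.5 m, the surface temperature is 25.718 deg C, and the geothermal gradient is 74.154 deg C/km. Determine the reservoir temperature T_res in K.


T_res = T_surf + grad * d / 1000
T_res = 25.718 + 74.154 * 4606.5 / 1000
T_res = 367.3084 deg C
Convert to K: 367.3084 + 273.15 = 640.46 K
T_res = 640.46 K


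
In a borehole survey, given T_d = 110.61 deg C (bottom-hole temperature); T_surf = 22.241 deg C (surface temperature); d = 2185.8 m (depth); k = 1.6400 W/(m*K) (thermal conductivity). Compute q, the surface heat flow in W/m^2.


Step 1: grad = (T_d - T_surf)/d * 1000 = (110.61 - 22.241)/2185.8 * 1000 = 40.42868 deg C/km
Step 2: q = k * grad / 1000 = 1.64 * 40.42868 / 1000 = 0.066303 W/m^2
q = 0.066303 W/m^2


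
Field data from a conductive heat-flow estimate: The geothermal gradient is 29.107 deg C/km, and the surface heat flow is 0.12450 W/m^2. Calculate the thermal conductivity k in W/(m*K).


k = q * 1000 / grad
k = 0.12450 * 1000 / 29.107
k = 4.2773 W/(m*K)


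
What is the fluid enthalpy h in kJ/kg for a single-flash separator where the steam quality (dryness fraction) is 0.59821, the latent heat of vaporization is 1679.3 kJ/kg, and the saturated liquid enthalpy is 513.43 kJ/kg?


h = hf + x * hfg
h = 513.43 + 0.59821 * 1679.3
h = 1518.0 kJ/kg


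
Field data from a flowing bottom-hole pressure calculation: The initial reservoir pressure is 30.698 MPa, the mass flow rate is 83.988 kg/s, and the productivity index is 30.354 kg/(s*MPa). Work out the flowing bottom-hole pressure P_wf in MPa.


P_wf = P_i - mdot / PI
P_wf = 30.698 - 83.988 / 30.354
P_wf = 27.931 MPa


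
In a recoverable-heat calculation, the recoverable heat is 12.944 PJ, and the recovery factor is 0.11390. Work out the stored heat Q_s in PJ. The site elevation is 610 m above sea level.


Q_s = Q_rec / RF
Q_s = 12.944 / 0.11390
Q_s = 113.64 PJ


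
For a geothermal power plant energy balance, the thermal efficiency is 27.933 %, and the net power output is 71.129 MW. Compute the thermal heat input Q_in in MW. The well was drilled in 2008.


Q_in = W_net / (eta / 100)
Q_in = 71.129 / (27.933 / 100)
Q_in = 254.64 MW


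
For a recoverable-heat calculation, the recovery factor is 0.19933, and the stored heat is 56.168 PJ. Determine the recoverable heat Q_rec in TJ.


Q_rec = Q_s * RF
Q_rec = 56.168 * 0.19933
Q_rec = 11.19597 PJ
Convert: 11.19597 PJ * 1000.0 = 11196 TJ
Q_rec = 11196 TJ


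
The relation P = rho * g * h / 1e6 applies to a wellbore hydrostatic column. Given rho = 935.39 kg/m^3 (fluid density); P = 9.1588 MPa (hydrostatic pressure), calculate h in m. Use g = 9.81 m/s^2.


h = P * 1e6 / (g * rho)
h = 9.1588 * 1e6 / (9.81 * 935.39)
h = 998.11 m


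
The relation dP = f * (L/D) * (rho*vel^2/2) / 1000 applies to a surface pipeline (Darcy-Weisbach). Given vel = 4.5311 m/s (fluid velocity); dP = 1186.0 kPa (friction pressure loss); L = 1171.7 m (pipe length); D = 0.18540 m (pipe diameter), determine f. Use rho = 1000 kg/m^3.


f = dP*1000 / ((L/D)*(rho*vel^2/2))
f = 1186.0*1000 / ((1171.7/0.18540)*(1000*4.5311^2/2))
f = 0.018281


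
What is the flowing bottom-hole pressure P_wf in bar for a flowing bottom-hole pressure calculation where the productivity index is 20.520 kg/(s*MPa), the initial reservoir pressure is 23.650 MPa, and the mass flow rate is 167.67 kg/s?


P_wf = P_i - mdot / PI
P_wf = 23.650 - 167.67 / 20.520
P_wf = 15.47895 MPa
Convert: 15.47895 MPa * 10.0 = 154.79 bar
P_wf = 154.79 bar


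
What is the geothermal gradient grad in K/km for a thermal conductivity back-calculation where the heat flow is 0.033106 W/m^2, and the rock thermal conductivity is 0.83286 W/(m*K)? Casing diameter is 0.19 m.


grad = q / k * 1000
grad = 0.033106 / 0.83286 * 1000
grad = 39.74978 deg C/km
Convert: 39.74978 deg C/km * 1.0 = 39.750 K/km
grad = 39.750 K/km


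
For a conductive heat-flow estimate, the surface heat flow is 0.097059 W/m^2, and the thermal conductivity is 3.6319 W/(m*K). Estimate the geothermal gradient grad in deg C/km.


grad = q * 1000 / k
grad = 0.097059 * 1000 / 3.6319
grad = 26.724 deg C/km


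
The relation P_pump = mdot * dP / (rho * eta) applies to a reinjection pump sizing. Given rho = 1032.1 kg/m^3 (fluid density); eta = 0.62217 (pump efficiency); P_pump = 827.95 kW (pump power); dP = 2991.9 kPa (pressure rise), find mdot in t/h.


mdot = P_pump * rho * eta / dP
mdot = 827.95 * 1032.1 * 0.62217 / 2991.9
mdot = 177.7002 kg/s
Convert: 177.7002 kg/s * 3.6 = 639.72 t/h
mdot = 639.72 t/h


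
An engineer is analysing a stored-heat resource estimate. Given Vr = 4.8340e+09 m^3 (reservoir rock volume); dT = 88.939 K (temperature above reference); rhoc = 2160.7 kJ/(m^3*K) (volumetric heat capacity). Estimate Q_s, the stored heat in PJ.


Q_s = Vr * rhoc * dT / 1e12
Q_s = 4.8340e+09 * 2160.7 * 88.939 / 1e12
Q_s = 928.95 PJ


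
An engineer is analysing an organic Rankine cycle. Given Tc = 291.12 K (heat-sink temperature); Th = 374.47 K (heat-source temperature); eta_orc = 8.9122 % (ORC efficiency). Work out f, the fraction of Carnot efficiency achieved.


f = (eta_orc/100) / (1 - Tc/Th)
f = (8.9122/100) / (1 - 291.12/374.47)
f = 0.40040


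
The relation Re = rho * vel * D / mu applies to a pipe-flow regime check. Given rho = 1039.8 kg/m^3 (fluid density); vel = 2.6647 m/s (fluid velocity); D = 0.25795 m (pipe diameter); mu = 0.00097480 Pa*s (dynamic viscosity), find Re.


Re = rho * vel * D / mu
Re = 1039.8 * 2.6647 * 0.25795 / 0.00097480
Re = 7.3319e+05


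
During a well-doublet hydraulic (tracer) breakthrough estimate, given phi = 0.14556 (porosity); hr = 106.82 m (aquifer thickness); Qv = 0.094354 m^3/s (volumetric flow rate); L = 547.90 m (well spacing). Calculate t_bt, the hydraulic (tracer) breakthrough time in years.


t_bt = pi * hr * phi * L^2 / (3 * Qv) / (365.25*86400)
t_bt = pi * 106.82 * 0.14556 * 547.90^2 / (3 * 0.094354) / (365.25*86400)
t_bt = 1.6416 years


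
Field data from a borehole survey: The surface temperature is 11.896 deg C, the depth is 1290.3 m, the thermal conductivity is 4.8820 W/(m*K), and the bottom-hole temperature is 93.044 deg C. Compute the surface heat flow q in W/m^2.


Step 1: grad = (T_d - T_surf)/d * 1000 = (93.044 - 11.896)/1290.3 * 1000 = 62.89080 deg C/km
Step 2: q = k * grad / 1000 = 4.882 * 62.89080 / 1000 = 0.30703 W/m^2
q = 0.30703 W/m^2


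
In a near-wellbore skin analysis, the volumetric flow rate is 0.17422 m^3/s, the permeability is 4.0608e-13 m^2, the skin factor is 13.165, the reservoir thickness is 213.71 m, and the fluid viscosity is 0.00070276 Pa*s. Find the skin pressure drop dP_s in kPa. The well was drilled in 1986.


dP_s = S * q * mu / (2*pi*k*hr) / 1000
dP_s = 13.165 * 0.17422 * 0.00070276 / (2*pi*4.0608e-13*213.71) / 1000
dP_s = 2956.0 kPa


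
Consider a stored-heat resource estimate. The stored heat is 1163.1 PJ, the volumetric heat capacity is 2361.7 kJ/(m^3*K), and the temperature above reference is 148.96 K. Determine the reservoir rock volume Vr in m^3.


Vr = Q_s * 1e12 / (rhoc * dT)
Vr = 1163.1 * 1e12 / (2361.7 * 148.96)
Vr = 3.3062e+09 m^3


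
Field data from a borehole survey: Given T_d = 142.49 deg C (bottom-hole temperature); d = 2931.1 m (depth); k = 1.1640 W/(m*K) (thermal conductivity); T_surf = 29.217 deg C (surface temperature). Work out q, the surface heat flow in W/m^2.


Step 1: grad = (T_d - T_surf)/d * 1000 = (142.49 - 29.217)/2931.1 * 1000 = 38.64522 deg C/km
Step 2: q = k * grad / 1000 = 1.164 * 38.64522 / 1000 = 0.044983 W/m^2
q = 0.044983 W/m^2


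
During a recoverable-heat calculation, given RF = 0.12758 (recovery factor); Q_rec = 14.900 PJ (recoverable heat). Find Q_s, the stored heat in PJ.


Q_s = Q_rec / RF
Q_s = 14.900 / 0.12758
Q_s = 116.79 PJ


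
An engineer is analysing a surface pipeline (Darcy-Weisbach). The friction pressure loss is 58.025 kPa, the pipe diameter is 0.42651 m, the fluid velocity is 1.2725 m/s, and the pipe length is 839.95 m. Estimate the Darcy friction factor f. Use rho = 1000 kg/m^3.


f = dP*1000 / ((L/D)*(rho*vel^2/2))
f = 58.025*1000 / ((839.95/0.42651)*(1000*1.2725^2/2))
f = 0.036392


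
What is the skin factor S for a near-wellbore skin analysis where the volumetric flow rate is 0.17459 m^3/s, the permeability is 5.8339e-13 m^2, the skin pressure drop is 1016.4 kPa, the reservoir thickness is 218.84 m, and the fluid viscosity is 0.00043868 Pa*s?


S = dP_s * 1000 * 2*pi*k*hr / (q*mu)
S = 1016.4 * 1000 * 2*pi*5.8339e-13*218.84 / (0.17459*0.00043868)
S = 10.645


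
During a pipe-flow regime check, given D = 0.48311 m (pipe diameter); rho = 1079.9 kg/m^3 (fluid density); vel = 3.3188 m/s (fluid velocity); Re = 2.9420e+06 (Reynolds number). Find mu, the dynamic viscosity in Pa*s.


mu = rho * vel * D / Re
mu = 1079.9 * 3.3188 * 0.48311 / 2.9420e+06
mu = 0.00058853 Pa*s


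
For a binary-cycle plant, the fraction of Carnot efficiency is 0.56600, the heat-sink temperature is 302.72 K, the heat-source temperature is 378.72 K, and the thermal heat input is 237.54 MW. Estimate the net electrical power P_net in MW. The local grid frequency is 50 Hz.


Step 1: eta = (1 - Tc/Th)*f = (1 - 302.72/378.72)*0.566 = 0.1135826
Step 2: P_net = eta * Q_in = 0.1135826 * 237.54 = 26.980 MW
P_net = 26.980 MW


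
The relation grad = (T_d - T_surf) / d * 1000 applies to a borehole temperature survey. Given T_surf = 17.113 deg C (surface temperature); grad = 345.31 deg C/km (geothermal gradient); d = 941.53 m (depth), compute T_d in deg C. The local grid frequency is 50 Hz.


T_d = T_surf + grad * d / 1000
T_d = 17.113 + 345.31 * 941.53 / 1000
T_d = 342.23 deg C


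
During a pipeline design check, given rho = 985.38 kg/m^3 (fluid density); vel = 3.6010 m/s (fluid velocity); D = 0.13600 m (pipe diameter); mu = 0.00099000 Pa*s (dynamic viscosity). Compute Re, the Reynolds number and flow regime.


Step 1: Re = rho*vel*D/mu = 985.38*3.601*0.136/0.00099 = 4.8745e+05
Step 2: Re = 4.8745e+05 > 4000, so flow is turbulent.
Re = 4.8745e+05 (turbulent)


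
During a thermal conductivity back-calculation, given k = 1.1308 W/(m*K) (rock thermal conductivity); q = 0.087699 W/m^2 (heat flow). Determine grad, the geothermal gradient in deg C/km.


grad = q / k * 1000
grad = 0.087699 / 1.1308 * 1000
grad = 77.555 deg C/km


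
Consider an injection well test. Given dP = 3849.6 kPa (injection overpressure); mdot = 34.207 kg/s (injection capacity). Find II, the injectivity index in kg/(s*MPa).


II = mdot * 1000 / dP
II = 34.207 * 1000 / 3849.6
II = 8.8859 kg/(s*MPa)


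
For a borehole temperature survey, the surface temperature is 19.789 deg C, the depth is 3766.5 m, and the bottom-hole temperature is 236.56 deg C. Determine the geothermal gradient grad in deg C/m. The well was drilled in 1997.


grad = (T_d - T_surf) / d * 1000
grad = (236.56 - 19.789) / 3766.5 * 1000
grad = 57.55237 deg C/km
Convert: 57.55237 deg C/km * 0.001 = 0.057552 deg C/m
grad = 0.057552 deg C/m


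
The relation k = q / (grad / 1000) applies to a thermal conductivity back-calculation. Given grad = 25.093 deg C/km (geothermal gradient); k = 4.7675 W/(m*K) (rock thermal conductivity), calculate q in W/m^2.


q = k * grad / 1000
q = 4.7675 * 25.093 / 1000
q = 0.11963 W/m^2


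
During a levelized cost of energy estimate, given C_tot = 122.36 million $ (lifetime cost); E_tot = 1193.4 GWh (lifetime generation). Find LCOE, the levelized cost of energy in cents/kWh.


LCOE = C_tot / E_tot * 100
LCOE = 122.36 / 1193.4 * 100
LCOE = 10.253 cents/kWh


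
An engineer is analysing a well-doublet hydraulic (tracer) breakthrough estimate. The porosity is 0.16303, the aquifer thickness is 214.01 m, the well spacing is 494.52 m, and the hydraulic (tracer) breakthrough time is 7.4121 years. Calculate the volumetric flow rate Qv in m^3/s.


Qv = pi*hr*phi*L^2 / (3*t_bt*365.25*86400)
Qv = pi*214.01*0.16303*494.52^2 / (3*7.4121*365.25*86400)
Qv = 0.038199 m^3/s


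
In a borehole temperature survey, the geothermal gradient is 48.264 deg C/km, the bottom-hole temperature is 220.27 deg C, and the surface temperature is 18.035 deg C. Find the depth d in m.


d = (T_d - T_surf) / grad * 1000
d = (220.27 - 18.035) / 48.264 * 1000
d = 4190.2 m


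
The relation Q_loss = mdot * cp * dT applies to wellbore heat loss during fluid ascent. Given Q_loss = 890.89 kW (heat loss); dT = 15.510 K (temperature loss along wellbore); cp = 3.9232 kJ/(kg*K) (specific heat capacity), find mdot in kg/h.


mdot = Q_loss / (cp * dT)
mdot = 890.89 / (3.9232 * 15.510)
mdot = 14.64104 kg/s
Convert: 14.64104 kg/s * 3600.0 = 52708 kg/h
mdot = 52708 kg/h


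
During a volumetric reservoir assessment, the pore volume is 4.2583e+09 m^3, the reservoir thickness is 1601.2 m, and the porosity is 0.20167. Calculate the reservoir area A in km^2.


A = Vp / (1e6 * hr * phi)
A = 4.2583e+09 / (1e6 * 1601.2 * 0.20167)
A = 13.187 km^2


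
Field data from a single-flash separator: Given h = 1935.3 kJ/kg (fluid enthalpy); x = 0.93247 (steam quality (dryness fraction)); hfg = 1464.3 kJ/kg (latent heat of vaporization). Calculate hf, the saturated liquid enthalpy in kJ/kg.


hf = h - x * hfg
hf = 1935.3 - 0.93247 * 1464.3
hf = 569.88 kJ/kg


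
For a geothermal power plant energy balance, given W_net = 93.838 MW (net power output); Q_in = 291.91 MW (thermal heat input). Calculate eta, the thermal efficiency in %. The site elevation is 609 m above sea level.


eta = W_net / Q_in * 100
eta = 93.838 / 291.91 * 100
eta = 32.146 %


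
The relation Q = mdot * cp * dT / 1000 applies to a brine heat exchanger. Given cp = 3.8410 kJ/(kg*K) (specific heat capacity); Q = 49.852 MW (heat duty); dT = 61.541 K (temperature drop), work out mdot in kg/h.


mdot = Q * 1000 / (cp * dT)
mdot = 49.852 * 1000 / (3.8410 * 61.541)
mdot = 210.8986 kg/s
Convert: 210.8986 kg/s * 3600.0 = 7.5923e+05 kg/h
mdot = 7.5923e+05 kg/h


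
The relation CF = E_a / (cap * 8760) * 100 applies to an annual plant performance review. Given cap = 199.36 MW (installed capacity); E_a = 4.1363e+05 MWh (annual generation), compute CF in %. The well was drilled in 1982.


CF = E_a / (cap * 8760) * 100
CF = 4.1363e+05 / (199.36 * 8760) * 100
CF = 23.685 %


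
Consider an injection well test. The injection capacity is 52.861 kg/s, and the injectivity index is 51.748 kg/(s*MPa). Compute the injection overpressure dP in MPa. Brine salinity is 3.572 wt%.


dP = mdot * 1000 / II
dP = 52.861 * 1000 / 51.748
dP = 1021.508 kPa
Convert: 1021.508 kPa * 0.001 = 1.0215 MPa
dP = 1.0215 MPa


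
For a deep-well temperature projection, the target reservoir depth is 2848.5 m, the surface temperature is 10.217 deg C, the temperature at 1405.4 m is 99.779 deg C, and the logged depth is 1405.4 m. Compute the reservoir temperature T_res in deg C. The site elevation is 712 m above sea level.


Step 1: grad = (T_d1 - T_surf)/d1 * 1000 = (99.779 - 10.217)/1405.4 * 1000 = 63.72705 deg C/km
Step 2: T_res = T_surf + grad*d2/1000 = 10.217 + 63.72705*2848.5/1000 = 191.74 deg C
T_res = 191.74 deg C


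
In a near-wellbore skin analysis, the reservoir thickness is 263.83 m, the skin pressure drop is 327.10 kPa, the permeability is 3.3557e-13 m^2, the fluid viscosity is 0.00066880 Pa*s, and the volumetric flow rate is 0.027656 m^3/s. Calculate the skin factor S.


S = dP_s * 1000 * 2*pi*k*hr / (q*mu)
S = 327.10 * 1000 * 2*pi*3.3557e-13*263.83 / (0.027656*0.00066880)
S = 9.8374


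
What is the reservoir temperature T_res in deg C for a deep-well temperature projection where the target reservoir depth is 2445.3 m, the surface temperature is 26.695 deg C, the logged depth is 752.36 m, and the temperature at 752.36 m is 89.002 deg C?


Step 1: grad = (T_d1 - T_surf)/d1 * 1000 = (89.002 - 26.695)/752.36 * 1000 = 82.81541 deg C/km
Step 2: T_res = T_surf + grad*d2/1000 = 26.695 + 82.81541*2445.3/1000 = 229.20 deg C
T_res = 229.20 deg C


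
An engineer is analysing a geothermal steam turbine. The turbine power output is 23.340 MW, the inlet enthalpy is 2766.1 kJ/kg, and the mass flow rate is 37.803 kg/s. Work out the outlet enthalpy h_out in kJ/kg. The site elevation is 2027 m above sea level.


h_out = h_in - P * 1000 / mdot
h_out = 2766.1 - 23.340 * 1000 / 37.803
h_out = 2148.7 kJ/kg


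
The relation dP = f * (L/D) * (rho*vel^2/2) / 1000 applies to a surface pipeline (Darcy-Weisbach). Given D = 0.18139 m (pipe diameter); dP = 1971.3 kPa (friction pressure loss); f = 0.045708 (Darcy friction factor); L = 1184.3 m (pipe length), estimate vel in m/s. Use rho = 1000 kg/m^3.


vel = sqrt(dP*1000*2*D / (f*L*rho))
vel = sqrt(1971.3*1000*2*0.18139 / (0.045708*1184.3*1000))
vel = 3.6347 m/s


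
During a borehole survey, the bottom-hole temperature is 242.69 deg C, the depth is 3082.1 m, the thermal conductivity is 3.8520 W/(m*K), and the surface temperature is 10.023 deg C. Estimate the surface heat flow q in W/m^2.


Step 1: grad = (T_d - T_surf)/d * 1000 = (242.69 - 10.023)/3082.1 * 1000 = 75.48976 deg C/km
Step 2: q = k * grad / 1000 = 3.852 * 75.48976 / 1000 = 0.29079 W/m^2
q = 0.29079 W/m^2


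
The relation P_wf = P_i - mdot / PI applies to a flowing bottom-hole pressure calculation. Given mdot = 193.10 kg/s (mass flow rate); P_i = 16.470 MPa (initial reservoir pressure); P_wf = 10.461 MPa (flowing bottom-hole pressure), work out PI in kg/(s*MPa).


PI = mdot / (P_i - P_wf)
PI = 193.10 / (16.470 - 10.461)
PI = 32.135 kg/(s*MPa)


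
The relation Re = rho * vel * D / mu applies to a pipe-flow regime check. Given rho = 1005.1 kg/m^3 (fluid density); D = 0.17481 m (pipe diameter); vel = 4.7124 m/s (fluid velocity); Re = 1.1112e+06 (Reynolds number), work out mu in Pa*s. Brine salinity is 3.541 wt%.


mu = rho * vel * D / Re
mu = 1005.1 * 4.7124 * 0.17481 / 1.1112e+06
mu = 0.00074512 Pa*s


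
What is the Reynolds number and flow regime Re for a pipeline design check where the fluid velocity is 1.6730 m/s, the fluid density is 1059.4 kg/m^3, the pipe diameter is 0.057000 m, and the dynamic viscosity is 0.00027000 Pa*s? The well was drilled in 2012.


Step 1: Re = rho*vel*D/mu = 1059.4*1.673*0.057/0.00027 = 3.7417e+05
Step 2: Re = 3.7417e+05 > 4000, so flow is turbulent.
Re = 3.7417e+05 (turbulent)


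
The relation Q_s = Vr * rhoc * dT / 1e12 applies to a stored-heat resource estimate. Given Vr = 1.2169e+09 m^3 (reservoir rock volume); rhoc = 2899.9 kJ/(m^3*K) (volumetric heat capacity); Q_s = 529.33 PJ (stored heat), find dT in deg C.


dT = Q_s * 1e12 / (Vr * rhoc)
dT = 529.33 * 1e12 / (1.2169e+09 * 2899.9)
dT = 149.9991 K
Convert (temperature difference, 1 K = 1 deg C): 149.9991 K = 149.9991 deg C
dT = 150.00 deg C


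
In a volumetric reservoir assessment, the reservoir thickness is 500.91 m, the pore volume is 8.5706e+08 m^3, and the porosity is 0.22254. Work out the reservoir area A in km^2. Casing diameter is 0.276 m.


A = Vp / (1e6 * hr * phi)
A = 8.5706e+08 / (1e6 * 500.91 * 0.22254)
A = 7.6885 km^2


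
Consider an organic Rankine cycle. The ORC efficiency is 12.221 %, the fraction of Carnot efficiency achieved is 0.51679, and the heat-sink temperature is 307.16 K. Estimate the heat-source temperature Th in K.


Th = Tc / (1 - (eta_orc/100)/f)
Th = 307.16 / (1 - (12.221/100)/0.51679)
Th = 402.29 K


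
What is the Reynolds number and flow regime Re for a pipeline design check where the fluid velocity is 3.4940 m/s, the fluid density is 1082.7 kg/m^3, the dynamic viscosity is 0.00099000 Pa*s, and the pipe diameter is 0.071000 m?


Step 1: Re = rho*vel*D/mu = 1082.7*3.494*0.071/0.00099 = 2.7130e+05
Step 2: Re = 2.7130e+05 > 4000, so flow is turbulent.
Re = 2.7130e+05 (turbulent)


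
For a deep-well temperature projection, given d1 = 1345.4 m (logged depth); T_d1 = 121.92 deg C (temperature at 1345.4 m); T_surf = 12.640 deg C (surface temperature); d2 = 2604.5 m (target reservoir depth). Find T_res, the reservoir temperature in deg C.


Step 1: grad = (T_d1 - T_surf)/d1 * 1000 = (121.92 - 12.64)/1345.4 * 1000 = 81.22491 deg C/km
Step 2: T_res = T_surf + grad*d2/1000 = 12.64 + 81.22491*2604.5/1000 = 224.19 deg C
T_res = 224.19 deg C


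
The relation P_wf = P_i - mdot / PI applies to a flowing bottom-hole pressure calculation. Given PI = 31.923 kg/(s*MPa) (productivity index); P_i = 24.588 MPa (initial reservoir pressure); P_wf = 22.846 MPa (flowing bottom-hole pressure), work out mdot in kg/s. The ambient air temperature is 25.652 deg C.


mdot = (P_i - P_wf) * PI
mdot = (24.588 - 22.846) * 31.923
mdot = 55.610 kg/s


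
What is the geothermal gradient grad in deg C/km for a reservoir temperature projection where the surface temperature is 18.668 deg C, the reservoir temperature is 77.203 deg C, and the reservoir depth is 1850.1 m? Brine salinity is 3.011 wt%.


grad = (T_res - T_surf) / d * 1000
grad = (77.203 - 18.668) / 1850.1 * 1000
grad = 31.639 deg C/km


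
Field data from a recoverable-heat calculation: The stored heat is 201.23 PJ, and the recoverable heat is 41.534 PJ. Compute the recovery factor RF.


RF = Q_rec / Q_s
RF = 41.534 / 201.23
RF = 0.20640


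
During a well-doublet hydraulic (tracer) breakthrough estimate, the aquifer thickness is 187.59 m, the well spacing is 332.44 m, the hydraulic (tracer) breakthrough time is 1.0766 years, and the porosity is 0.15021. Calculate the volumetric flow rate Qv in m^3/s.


Qv = pi*hr*phi*L^2 / (3*t_bt*365.25*86400)
Qv = pi*187.59*0.15021*332.44^2 / (3*1.0766*365.25*86400)
Qv = 0.095985 m^3/s


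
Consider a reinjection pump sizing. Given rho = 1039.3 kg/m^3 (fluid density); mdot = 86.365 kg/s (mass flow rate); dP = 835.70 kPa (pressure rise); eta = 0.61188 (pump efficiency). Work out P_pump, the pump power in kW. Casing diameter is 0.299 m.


P_pump = mdot * dP / (rho * eta)
P_pump = 86.365 * 835.70 / (1039.3 * 0.61188)
P_pump = 113.50 kW


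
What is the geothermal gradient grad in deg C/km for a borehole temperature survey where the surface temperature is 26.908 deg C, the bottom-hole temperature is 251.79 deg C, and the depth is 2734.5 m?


grad = (T_d - T_surf) / d * 1000
grad = (251.79 - 26.908) / 2734.5 * 1000
grad = 82.239 deg C/km


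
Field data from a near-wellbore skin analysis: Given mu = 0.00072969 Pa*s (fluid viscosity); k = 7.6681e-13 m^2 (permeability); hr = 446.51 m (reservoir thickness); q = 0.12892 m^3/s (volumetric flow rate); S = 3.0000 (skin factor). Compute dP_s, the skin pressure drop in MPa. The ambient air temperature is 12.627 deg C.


dP_s = S * q * mu / (2*pi*k*hr) / 1000
dP_s = 3.0000 * 0.12892 * 0.00072969 / (2*pi*7.6681e-13*446.51) / 1000
dP_s = 131.1841 kPa
Convert: 131.1841 kPa * 0.001 = 0.13118 MPa
dP_s = 0.13118 MPa


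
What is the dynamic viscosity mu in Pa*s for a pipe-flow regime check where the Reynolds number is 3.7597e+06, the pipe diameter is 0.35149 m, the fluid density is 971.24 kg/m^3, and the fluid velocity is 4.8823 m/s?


mu = rho * vel * D / Re
mu = 971.24 * 4.8823 * 0.35149 / 3.7597e+06
mu = 0.00044331 Pa*s


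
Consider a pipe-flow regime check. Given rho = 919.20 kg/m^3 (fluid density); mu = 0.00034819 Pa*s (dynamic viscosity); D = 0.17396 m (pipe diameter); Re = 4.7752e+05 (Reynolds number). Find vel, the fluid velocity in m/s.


vel = Re * mu / (rho * D)
vel = 4.7752e+05 * 0.00034819 / (919.20 * 0.17396)
vel = 1.0398 m/s


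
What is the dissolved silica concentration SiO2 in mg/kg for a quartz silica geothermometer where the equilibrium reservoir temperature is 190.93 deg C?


SiO2 = 10^(5.19 - 1309/(T_eq + 273.15))
SiO2 = 10^(5.19 - 1309/(190.93 + 273.15))
SiO2 = 234.08 mg/kg


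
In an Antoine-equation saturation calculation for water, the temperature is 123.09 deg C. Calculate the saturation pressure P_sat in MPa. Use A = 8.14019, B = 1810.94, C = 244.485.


P_sat = 10^(A - B/(C + T)) / 760 * 0.101325
P_sat = 10^(8.14019 - 1810.94/(244.485 + 123.09)) / 760 * 0.101325
P_sat = 0.21796 MPa


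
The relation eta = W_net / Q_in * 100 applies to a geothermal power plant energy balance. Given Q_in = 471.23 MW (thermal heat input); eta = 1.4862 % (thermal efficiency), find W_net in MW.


W_net = eta / 100 * Q_in
W_net = 1.4862 / 100 * 471.23
W_net = 7.0034 MW


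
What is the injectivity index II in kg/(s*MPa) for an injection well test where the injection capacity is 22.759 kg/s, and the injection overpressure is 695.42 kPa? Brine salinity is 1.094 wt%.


II = mdot * 1000 / dP
II = 22.759 * 1000 / 695.42
II = 32.727 kg/(s*MPa)


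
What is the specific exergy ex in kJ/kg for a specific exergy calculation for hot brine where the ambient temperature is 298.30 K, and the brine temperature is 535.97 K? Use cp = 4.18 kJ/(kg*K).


ex = cp * ((T_b - T_0) - T_0 * ln(T_b/T_0))
ex = 4.18 * ((535.97 - 298.30) - 298.30 * ln(535.97/298.30))
ex = 262.81 kJ/kg


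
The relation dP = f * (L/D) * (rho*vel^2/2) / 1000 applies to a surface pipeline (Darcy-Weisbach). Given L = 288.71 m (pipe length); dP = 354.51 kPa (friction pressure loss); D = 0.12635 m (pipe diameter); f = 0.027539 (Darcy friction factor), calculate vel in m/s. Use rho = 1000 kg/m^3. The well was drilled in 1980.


vel = sqrt(dP*1000*2*D / (f*L*rho))
vel = sqrt(354.51*1000*2*0.12635 / (0.027539*288.71*1000))
vel = 3.3567 m/s
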